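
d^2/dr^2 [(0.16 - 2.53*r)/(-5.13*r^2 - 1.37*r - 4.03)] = ((2.53*r - 0.16)*(10.26*r + 1.37)*(20.52*r + 2.74) - (77.8734*r + 5.2906)*(5.13*r^2 + 1.37*r + 4.03))/(5.13*r^2 + 1.37*r + 4.03)^3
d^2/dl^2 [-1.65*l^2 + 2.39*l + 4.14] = -3.30000000000000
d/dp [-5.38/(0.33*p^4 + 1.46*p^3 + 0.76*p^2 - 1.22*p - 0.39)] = (7.1016*p^3 + 23.5644*p^2 + 8.1776*p - 6.5636)/(0.33*p^4 + 1.46*p^3 + 0.76*p^2 - 1.22*p - 0.39)^2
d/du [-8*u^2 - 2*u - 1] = -16*u - 2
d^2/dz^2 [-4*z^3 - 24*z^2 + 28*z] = -24*z - 48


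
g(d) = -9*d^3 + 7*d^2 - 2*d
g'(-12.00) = -4058.00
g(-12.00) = 16584.00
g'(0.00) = -2.00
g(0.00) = 0.00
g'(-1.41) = -75.42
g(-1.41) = 41.97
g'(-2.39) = -189.69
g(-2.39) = 167.63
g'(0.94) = -12.70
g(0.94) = -3.17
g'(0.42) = -0.88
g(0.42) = -0.27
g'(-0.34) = -9.88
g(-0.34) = 1.84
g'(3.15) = -225.81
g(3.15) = -218.15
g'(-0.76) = -28.24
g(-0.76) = 9.51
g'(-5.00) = -747.00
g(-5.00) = 1310.00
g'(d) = -27*d^2 + 14*d - 2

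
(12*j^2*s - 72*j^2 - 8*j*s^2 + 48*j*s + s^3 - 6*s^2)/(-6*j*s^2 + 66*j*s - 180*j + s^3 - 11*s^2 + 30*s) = (-2*j + s)/(s - 5)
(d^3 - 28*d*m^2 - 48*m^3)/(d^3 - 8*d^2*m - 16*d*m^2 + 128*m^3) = (d^2 - 4*d*m - 12*m^2)/(d^2 - 12*d*m + 32*m^2)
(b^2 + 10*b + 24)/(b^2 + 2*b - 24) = (b + 4)/(b - 4)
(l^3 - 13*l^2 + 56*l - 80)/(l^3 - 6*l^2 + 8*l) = (l^2 - 9*l + 20)/(l*(l - 2))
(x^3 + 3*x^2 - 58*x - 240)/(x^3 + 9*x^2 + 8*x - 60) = (x - 8)/(x - 2)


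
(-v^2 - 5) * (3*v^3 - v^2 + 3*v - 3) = -3*v^5 + v^4 - 18*v^3 + 8*v^2 - 15*v + 15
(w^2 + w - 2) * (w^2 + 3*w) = w^4 + 4*w^3 + w^2 - 6*w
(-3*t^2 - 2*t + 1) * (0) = 0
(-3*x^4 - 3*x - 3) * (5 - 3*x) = 9*x^5 - 15*x^4 + 9*x^2 - 6*x - 15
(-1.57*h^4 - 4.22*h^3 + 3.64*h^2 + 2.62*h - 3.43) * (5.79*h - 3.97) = -9.0903*h^5 - 18.2009*h^4 + 37.829*h^3 + 0.718999999999999*h^2 - 30.2611*h + 13.6171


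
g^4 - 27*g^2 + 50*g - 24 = (g - 4)*(g - 1)^2*(g + 6)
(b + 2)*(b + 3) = b^2 + 5*b + 6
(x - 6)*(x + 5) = x^2 - x - 30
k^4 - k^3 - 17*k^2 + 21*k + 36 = (k - 3)^2*(k + 1)*(k + 4)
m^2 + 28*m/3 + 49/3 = (m + 7/3)*(m + 7)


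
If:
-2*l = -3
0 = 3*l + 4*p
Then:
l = 3/2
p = -9/8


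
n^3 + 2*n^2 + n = n*(n + 1)^2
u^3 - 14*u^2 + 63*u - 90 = (u - 6)*(u - 5)*(u - 3)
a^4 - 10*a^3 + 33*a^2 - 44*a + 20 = (a - 5)*(a - 2)^2*(a - 1)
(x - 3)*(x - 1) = x^2 - 4*x + 3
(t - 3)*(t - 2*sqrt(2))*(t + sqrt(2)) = t^3 - 3*t^2 - sqrt(2)*t^2 - 4*t + 3*sqrt(2)*t + 12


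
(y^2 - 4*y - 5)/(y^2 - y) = (y^2 - 4*y - 5)/(y*(y - 1))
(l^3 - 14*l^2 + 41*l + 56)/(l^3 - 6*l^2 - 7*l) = (l - 8)/l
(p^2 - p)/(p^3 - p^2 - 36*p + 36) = p/(p^2 - 36)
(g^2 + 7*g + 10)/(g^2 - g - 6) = (g + 5)/(g - 3)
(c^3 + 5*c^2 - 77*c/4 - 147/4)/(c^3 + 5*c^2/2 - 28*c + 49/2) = (c + 3/2)/(c - 1)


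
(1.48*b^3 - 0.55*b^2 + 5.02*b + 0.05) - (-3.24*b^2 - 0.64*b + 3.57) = 1.48*b^3 + 2.69*b^2 + 5.66*b - 3.52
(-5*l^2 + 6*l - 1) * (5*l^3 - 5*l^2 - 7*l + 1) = -25*l^5 + 55*l^4 - 42*l^2 + 13*l - 1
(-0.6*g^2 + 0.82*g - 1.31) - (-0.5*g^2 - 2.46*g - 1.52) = -0.1*g^2 + 3.28*g + 0.21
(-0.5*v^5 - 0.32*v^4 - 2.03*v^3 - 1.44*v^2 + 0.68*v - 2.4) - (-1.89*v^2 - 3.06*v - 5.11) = -0.5*v^5 - 0.32*v^4 - 2.03*v^3 + 0.45*v^2 + 3.74*v + 2.71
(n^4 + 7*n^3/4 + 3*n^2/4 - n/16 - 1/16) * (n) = n^5 + 7*n^4/4 + 3*n^3/4 - n^2/16 - n/16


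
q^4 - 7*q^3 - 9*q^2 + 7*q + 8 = (q - 8)*(q - 1)*(q + 1)^2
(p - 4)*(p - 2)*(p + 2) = p^3 - 4*p^2 - 4*p + 16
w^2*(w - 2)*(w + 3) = w^4 + w^3 - 6*w^2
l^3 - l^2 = l^2*(l - 1)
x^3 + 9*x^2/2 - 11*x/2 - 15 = (x - 2)*(x + 3/2)*(x + 5)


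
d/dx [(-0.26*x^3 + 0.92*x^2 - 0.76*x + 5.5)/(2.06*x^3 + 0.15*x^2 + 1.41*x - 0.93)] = (-1.9342*x^4 + 2.398*x^3 - 31.8534*x^2 - 3.3612*x - 7.0482)/(4.2436*x^6 + 0.618*x^5 + 5.8317*x^4 - 3.4086*x^3 + 1.7091*x^2 - 2.6226*x + 0.8649)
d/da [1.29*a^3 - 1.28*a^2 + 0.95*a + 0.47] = 3.87*a^2 - 2.56*a + 0.95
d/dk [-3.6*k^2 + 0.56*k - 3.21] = 0.56 - 7.2*k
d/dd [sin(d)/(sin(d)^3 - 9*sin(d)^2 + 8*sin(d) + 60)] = (-2*sin(d)^3 + 9*sin(d)^2 + 60)*cos(d)/((sin(d) - 6)^2*(sin(d) - 5)^2*(sin(d) + 2)^2)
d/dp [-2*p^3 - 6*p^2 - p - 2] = -6*p^2 - 12*p - 1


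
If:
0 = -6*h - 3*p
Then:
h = -p/2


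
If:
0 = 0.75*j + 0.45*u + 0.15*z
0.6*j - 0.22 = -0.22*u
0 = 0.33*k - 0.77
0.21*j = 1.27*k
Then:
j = 14.11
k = 2.33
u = -37.48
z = 41.90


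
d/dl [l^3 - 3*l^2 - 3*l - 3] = 3*l^2 - 6*l - 3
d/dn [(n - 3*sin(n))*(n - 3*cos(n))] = -3*sqrt(2)*n*cos(n + pi/4) + 2*n - 3*sqrt(2)*sin(n + pi/4) + 9*cos(2*n)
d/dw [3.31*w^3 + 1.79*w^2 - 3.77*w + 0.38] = 9.93*w^2 + 3.58*w - 3.77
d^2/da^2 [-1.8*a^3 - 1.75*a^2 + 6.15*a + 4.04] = -10.8*a - 3.5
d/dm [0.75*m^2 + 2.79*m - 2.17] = 1.5*m + 2.79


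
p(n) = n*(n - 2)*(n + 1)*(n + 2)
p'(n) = n*(n - 2)*(n + 1) + n*(n - 2)*(n + 2) + n*(n + 1)*(n + 2) + (n - 2)*(n + 1)*(n + 2) = 4*n^3 + 3*n^2 - 8*n - 4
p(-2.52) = 9.00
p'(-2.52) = -28.80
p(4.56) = 425.78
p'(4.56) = 401.18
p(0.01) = -0.04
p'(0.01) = -4.08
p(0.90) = -5.45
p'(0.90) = -5.85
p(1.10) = -6.44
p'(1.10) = -3.85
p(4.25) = 313.77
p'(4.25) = 323.25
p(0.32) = -1.65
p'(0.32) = -6.12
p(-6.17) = 1086.76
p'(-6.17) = -779.97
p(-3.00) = 30.00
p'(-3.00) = -61.00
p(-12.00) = 18480.00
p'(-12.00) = -6388.00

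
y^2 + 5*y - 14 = (y - 2)*(y + 7)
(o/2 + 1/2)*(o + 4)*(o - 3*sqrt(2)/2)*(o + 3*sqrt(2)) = o^4/2 + 3*sqrt(2)*o^3/4 + 5*o^3/2 - 5*o^2/2 + 15*sqrt(2)*o^2/4 - 45*o/2 + 3*sqrt(2)*o - 18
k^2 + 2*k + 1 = (k + 1)^2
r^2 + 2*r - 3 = (r - 1)*(r + 3)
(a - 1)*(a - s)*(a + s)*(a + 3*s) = a^4 + 3*a^3*s - a^3 - a^2*s^2 - 3*a^2*s - 3*a*s^3 + a*s^2 + 3*s^3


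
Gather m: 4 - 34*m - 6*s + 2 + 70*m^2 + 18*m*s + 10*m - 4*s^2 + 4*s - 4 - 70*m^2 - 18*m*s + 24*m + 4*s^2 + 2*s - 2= 0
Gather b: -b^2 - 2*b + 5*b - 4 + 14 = -b^2 + 3*b + 10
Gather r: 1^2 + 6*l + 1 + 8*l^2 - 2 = 8*l^2 + 6*l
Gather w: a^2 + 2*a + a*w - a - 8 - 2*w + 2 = a^2 + a + w*(a - 2) - 6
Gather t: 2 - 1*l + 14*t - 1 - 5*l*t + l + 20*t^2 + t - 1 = 20*t^2 + t*(15 - 5*l)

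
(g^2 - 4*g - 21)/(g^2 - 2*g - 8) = (-g^2 + 4*g + 21)/(-g^2 + 2*g + 8)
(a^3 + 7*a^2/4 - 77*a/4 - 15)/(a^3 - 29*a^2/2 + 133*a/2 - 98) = (4*a^2 + 23*a + 15)/(2*(2*a^2 - 21*a + 49))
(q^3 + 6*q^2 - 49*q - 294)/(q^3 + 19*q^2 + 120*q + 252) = (q - 7)/(q + 6)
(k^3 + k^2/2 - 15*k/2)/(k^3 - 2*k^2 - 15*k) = (k - 5/2)/(k - 5)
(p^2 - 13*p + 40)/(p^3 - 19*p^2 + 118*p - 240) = 1/(p - 6)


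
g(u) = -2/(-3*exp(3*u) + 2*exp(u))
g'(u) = -2*(9*exp(3*u) - 2*exp(u))/(-3*exp(3*u) + 2*exp(u))^2 = 2*(2 - 9*exp(2*u))*exp(-u)/(3*exp(2*u) - 2)^2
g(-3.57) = -35.56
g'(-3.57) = 35.47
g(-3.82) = -45.64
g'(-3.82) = 45.57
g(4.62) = 0.00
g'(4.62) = -0.00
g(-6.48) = -651.97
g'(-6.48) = 651.97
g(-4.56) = -95.60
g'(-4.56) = 95.57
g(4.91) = 0.00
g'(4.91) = -0.00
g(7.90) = 0.00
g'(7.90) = -0.00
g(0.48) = 0.21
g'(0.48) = -0.78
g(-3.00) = -20.16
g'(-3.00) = 20.01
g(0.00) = 2.00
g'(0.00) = -14.00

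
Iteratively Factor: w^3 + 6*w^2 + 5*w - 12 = (w + 3)*(w^2 + 3*w - 4) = (w - 1)*(w + 3)*(w + 4)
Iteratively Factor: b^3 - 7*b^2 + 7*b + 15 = (b - 3)*(b^2 - 4*b - 5) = (b - 5)*(b - 3)*(b + 1)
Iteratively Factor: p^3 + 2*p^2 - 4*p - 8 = (p + 2)*(p^2 - 4) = (p + 2)^2*(p - 2)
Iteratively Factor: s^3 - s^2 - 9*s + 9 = (s + 3)*(s^2 - 4*s + 3) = (s - 3)*(s + 3)*(s - 1)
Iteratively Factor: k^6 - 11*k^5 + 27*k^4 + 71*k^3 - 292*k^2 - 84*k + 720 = (k - 3)*(k^5 - 8*k^4 + 3*k^3 + 80*k^2 - 52*k - 240) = (k - 3)*(k + 2)*(k^4 - 10*k^3 + 23*k^2 + 34*k - 120) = (k - 4)*(k - 3)*(k + 2)*(k^3 - 6*k^2 - k + 30) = (k - 5)*(k - 4)*(k - 3)*(k + 2)*(k^2 - k - 6) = (k - 5)*(k - 4)*(k - 3)*(k + 2)^2*(k - 3)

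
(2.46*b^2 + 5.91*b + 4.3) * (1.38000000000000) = 3.3948*b^2 + 8.1558*b + 5.934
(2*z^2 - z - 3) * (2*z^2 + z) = 4*z^4 - 7*z^2 - 3*z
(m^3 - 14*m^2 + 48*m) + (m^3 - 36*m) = 2*m^3 - 14*m^2 + 12*m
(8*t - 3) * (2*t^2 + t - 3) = 16*t^3 + 2*t^2 - 27*t + 9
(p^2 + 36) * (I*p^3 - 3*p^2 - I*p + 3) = I*p^5 - 3*p^4 + 35*I*p^3 - 105*p^2 - 36*I*p + 108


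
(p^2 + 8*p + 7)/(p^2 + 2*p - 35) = (p + 1)/(p - 5)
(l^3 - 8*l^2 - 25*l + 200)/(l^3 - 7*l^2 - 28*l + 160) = (l - 5)/(l - 4)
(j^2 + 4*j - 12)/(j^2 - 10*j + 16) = (j + 6)/(j - 8)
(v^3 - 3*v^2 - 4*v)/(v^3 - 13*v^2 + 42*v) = (v^2 - 3*v - 4)/(v^2 - 13*v + 42)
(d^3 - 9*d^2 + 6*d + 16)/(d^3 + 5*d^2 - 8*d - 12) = (d - 8)/(d + 6)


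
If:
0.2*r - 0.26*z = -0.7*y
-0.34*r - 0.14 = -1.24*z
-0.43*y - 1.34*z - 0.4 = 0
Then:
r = -1.97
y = 0.40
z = -0.43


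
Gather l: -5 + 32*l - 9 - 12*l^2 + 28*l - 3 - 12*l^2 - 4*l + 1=-24*l^2 + 56*l - 16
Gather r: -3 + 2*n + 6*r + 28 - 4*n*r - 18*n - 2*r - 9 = -16*n + r*(4 - 4*n) + 16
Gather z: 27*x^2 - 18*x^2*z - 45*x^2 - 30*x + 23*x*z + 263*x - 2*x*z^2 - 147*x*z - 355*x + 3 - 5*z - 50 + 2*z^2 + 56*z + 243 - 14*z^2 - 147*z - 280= -18*x^2 - 122*x + z^2*(-2*x - 12) + z*(-18*x^2 - 124*x - 96) - 84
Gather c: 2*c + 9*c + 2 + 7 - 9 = 11*c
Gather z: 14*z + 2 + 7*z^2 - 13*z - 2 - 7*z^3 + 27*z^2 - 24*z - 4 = -7*z^3 + 34*z^2 - 23*z - 4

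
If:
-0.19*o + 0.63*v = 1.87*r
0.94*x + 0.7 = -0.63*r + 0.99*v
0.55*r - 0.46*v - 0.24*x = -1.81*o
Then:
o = 0.321947036284994*x + 0.13915639314864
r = 0.365540265727993*x + 0.285220491232633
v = 1.18211148223094*x + 0.888574656036928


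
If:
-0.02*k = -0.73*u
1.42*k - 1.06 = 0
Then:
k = 0.75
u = 0.02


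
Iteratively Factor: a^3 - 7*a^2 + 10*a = (a - 2)*(a^2 - 5*a) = (a - 5)*(a - 2)*(a)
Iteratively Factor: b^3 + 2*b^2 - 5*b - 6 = (b - 2)*(b^2 + 4*b + 3) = (b - 2)*(b + 1)*(b + 3)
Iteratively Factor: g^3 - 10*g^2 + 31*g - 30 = (g - 2)*(g^2 - 8*g + 15) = (g - 5)*(g - 2)*(g - 3)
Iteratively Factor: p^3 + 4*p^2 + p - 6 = (p + 2)*(p^2 + 2*p - 3) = (p - 1)*(p + 2)*(p + 3)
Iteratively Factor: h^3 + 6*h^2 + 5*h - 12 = (h + 3)*(h^2 + 3*h - 4) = (h - 1)*(h + 3)*(h + 4)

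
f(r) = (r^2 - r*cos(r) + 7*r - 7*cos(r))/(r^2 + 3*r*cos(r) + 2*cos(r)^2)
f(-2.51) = -0.56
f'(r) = (r*sin(r) + 2*r + 7*sin(r) - cos(r) + 7)/(r^2 + 3*r*cos(r) + 2*cos(r)^2) + (r^2 - r*cos(r) + 7*r - 7*cos(r))*(3*r*sin(r) - 2*r + 4*sin(r)*cos(r) - 3*cos(r))/(r^2 + 3*r*cos(r) + 2*cos(r)^2)^2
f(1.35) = 3.37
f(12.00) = 1.21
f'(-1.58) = -11.13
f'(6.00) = -0.19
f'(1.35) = 8.02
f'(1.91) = 16.84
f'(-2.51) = -0.55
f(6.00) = 1.19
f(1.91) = 10.18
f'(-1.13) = -608.94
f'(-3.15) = -0.09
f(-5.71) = -0.43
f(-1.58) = -3.35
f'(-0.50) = 107.75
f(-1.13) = -46.96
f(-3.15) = -0.39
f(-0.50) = -18.89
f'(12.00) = -0.21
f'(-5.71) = -0.26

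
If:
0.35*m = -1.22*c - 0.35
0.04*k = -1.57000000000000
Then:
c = -0.286885245901639*m - 0.286885245901639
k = -39.25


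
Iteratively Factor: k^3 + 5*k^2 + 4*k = (k + 4)*(k^2 + k) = k*(k + 4)*(k + 1)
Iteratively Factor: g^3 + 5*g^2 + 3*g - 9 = (g - 1)*(g^2 + 6*g + 9) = (g - 1)*(g + 3)*(g + 3)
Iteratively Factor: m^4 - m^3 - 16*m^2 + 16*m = (m - 4)*(m^3 + 3*m^2 - 4*m) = m*(m - 4)*(m^2 + 3*m - 4) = m*(m - 4)*(m + 4)*(m - 1)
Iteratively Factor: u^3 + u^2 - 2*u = (u - 1)*(u^2 + 2*u) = (u - 1)*(u + 2)*(u)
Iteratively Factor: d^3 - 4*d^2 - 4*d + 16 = (d + 2)*(d^2 - 6*d + 8) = (d - 4)*(d + 2)*(d - 2)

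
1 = 1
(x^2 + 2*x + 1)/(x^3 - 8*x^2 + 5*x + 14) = (x + 1)/(x^2 - 9*x + 14)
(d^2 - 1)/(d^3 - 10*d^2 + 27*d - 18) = (d + 1)/(d^2 - 9*d + 18)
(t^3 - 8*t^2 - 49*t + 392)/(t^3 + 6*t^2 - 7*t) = (t^2 - 15*t + 56)/(t*(t - 1))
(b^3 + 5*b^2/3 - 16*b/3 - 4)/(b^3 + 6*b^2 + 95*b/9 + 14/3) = 3*(b - 2)/(3*b + 7)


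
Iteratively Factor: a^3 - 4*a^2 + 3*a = (a)*(a^2 - 4*a + 3) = a*(a - 1)*(a - 3)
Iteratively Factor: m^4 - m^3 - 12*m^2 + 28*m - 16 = (m - 2)*(m^3 + m^2 - 10*m + 8) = (m - 2)^2*(m^2 + 3*m - 4) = (m - 2)^2*(m - 1)*(m + 4)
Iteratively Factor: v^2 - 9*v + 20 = (v - 5)*(v - 4)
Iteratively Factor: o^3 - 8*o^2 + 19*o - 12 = (o - 1)*(o^2 - 7*o + 12) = (o - 3)*(o - 1)*(o - 4)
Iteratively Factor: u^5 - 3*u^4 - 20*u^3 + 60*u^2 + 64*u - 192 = (u + 4)*(u^4 - 7*u^3 + 8*u^2 + 28*u - 48) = (u - 4)*(u + 4)*(u^3 - 3*u^2 - 4*u + 12) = (u - 4)*(u + 2)*(u + 4)*(u^2 - 5*u + 6) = (u - 4)*(u - 3)*(u + 2)*(u + 4)*(u - 2)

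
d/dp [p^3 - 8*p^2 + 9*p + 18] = 3*p^2 - 16*p + 9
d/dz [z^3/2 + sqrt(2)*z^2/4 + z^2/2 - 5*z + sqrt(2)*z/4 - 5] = 3*z^2/2 + sqrt(2)*z/2 + z - 5 + sqrt(2)/4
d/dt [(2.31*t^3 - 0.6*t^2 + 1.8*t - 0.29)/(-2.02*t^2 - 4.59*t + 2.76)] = (-4.6662*t^4 - 21.2058*t^3 + 25.5168*t^2 - 4.4836*t + 3.6369)/(4.0804*t^4 + 18.5436*t^3 + 9.9177*t^2 - 25.3368*t + 7.6176)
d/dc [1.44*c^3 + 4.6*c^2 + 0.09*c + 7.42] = 4.32*c^2 + 9.2*c + 0.09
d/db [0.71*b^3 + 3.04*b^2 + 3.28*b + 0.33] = 2.13*b^2 + 6.08*b + 3.28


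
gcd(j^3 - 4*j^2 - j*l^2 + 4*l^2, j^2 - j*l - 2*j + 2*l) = j - l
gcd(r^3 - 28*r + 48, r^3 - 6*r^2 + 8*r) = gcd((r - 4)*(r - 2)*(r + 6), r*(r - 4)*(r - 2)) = r^2 - 6*r + 8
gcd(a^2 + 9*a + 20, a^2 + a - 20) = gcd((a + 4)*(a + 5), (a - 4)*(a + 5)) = a + 5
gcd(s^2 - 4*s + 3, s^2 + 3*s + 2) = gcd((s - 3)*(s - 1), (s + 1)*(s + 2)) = 1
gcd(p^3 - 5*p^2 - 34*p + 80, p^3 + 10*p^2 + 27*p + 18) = 1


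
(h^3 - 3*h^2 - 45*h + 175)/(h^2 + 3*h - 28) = (h^2 - 10*h + 25)/(h - 4)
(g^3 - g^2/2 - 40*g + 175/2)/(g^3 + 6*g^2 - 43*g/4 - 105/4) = 2*(g - 5)/(2*g + 3)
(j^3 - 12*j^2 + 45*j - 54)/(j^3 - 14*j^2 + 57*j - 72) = (j - 6)/(j - 8)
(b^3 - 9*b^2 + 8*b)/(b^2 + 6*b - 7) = b*(b - 8)/(b + 7)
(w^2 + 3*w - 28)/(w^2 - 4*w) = (w + 7)/w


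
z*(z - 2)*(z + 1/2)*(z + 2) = z^4 + z^3/2 - 4*z^2 - 2*z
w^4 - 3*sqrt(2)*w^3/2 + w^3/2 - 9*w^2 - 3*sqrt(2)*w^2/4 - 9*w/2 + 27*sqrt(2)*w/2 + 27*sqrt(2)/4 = (w - 3)*(w + 1/2)*(w + 3)*(w - 3*sqrt(2)/2)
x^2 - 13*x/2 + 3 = (x - 6)*(x - 1/2)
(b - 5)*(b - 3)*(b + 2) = b^3 - 6*b^2 - b + 30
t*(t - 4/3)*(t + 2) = t^3 + 2*t^2/3 - 8*t/3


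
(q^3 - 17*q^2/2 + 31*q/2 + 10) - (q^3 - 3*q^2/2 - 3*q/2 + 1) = -7*q^2 + 17*q + 9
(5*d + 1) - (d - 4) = 4*d + 5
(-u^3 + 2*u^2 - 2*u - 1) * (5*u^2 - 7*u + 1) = -5*u^5 + 17*u^4 - 25*u^3 + 11*u^2 + 5*u - 1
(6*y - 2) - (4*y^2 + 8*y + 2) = -4*y^2 - 2*y - 4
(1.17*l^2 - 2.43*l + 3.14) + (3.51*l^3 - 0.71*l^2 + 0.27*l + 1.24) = 3.51*l^3 + 0.46*l^2 - 2.16*l + 4.38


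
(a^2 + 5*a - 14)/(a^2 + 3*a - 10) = (a + 7)/(a + 5)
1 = 1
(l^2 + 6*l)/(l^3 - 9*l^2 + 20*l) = (l + 6)/(l^2 - 9*l + 20)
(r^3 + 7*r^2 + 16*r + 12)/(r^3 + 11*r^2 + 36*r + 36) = (r + 2)/(r + 6)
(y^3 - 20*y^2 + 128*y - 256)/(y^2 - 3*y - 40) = (y^2 - 12*y + 32)/(y + 5)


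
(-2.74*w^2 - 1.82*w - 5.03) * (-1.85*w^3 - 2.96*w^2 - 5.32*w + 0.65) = 5.069*w^5 + 11.4774*w^4 + 29.2695*w^3 + 22.7902*w^2 + 25.5766*w - 3.2695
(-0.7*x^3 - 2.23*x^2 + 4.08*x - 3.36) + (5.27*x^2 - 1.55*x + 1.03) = -0.7*x^3 + 3.04*x^2 + 2.53*x - 2.33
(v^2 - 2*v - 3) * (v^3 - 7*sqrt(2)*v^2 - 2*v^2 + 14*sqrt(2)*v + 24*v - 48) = v^5 - 7*sqrt(2)*v^4 - 4*v^4 + 25*v^3 + 28*sqrt(2)*v^3 - 90*v^2 - 7*sqrt(2)*v^2 - 42*sqrt(2)*v + 24*v + 144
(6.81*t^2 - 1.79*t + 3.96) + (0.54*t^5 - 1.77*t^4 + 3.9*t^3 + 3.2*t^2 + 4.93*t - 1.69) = 0.54*t^5 - 1.77*t^4 + 3.9*t^3 + 10.01*t^2 + 3.14*t + 2.27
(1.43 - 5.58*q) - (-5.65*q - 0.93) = 0.0700000000000003*q + 2.36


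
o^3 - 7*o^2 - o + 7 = (o - 7)*(o - 1)*(o + 1)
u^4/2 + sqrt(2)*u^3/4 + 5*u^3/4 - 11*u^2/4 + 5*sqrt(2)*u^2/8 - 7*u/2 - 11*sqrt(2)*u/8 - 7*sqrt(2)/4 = (u - 2)*(u + 7/2)*(sqrt(2)*u/2 + 1/2)*(sqrt(2)*u/2 + sqrt(2)/2)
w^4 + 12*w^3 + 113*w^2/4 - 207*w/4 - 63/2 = (w - 3/2)*(w + 1/2)*(w + 6)*(w + 7)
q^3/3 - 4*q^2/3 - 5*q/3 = q*(q/3 + 1/3)*(q - 5)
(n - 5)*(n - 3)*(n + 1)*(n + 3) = n^4 - 4*n^3 - 14*n^2 + 36*n + 45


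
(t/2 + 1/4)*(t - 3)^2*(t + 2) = t^4/2 - 7*t^3/4 - 5*t^2/2 + 33*t/4 + 9/2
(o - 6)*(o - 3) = o^2 - 9*o + 18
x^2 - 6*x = x*(x - 6)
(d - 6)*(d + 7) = d^2 + d - 42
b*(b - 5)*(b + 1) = b^3 - 4*b^2 - 5*b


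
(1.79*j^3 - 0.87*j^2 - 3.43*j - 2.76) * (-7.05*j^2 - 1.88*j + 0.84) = -12.6195*j^5 + 2.7683*j^4 + 27.3207*j^3 + 25.1756*j^2 + 2.3076*j - 2.3184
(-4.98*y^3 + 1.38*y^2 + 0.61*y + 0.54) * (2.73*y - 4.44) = -13.5954*y^4 + 25.8786*y^3 - 4.4619*y^2 - 1.2342*y - 2.3976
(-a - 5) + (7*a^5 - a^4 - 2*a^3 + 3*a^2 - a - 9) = 7*a^5 - a^4 - 2*a^3 + 3*a^2 - 2*a - 14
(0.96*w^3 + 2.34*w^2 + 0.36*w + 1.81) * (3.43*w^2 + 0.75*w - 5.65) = 3.2928*w^5 + 8.7462*w^4 - 2.4342*w^3 - 6.7427*w^2 - 0.6765*w - 10.2265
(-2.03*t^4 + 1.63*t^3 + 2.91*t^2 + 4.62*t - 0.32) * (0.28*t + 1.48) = -0.5684*t^5 - 2.548*t^4 + 3.2272*t^3 + 5.6004*t^2 + 6.748*t - 0.4736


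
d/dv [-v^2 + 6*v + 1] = 6 - 2*v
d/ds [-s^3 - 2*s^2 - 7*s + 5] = -3*s^2 - 4*s - 7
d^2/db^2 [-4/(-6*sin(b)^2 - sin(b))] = 4*(-144*sin(b) - 18 + 215/sin(b) + 36/sin(b)^2 + 2/sin(b)^3)/(6*sin(b) + 1)^3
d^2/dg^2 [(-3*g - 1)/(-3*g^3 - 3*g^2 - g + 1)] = 2*((3*g + 1)*(9*g^2 + 6*g + 1)^2 - 3*(9*g^2 + 6*g + (3*g + 1)^2 + 1)*(3*g^3 + 3*g^2 + g - 1))/(3*g^3 + 3*g^2 + g - 1)^3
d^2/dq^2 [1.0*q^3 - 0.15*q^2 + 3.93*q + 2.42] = 6.0*q - 0.3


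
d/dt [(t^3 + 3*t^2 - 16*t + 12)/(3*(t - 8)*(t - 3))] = (t^4 - 22*t^3 + 55*t^2 + 120*t - 252)/(3*(t^4 - 22*t^3 + 169*t^2 - 528*t + 576))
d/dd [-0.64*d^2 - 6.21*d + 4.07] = -1.28*d - 6.21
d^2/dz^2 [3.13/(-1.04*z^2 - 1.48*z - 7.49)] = (6.770816*z^2 + 9.635392*z - 3.13*(2.08*z + 1.48)*(4.16*z + 2.96) + 48.762896)/(1.04*z^2 + 1.48*z + 7.49)^3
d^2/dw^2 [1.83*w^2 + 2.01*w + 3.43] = 3.66000000000000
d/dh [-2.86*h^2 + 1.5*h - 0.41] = 1.5 - 5.72*h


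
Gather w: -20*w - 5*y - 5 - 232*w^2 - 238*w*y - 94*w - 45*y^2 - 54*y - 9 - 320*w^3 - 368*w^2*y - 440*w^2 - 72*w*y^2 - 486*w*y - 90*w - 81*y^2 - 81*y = -320*w^3 + w^2*(-368*y - 672) + w*(-72*y^2 - 724*y - 204) - 126*y^2 - 140*y - 14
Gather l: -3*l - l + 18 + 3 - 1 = 20 - 4*l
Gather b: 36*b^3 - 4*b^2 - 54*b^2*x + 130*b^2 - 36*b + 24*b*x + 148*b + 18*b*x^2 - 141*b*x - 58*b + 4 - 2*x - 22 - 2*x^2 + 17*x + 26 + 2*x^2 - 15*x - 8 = 36*b^3 + b^2*(126 - 54*x) + b*(18*x^2 - 117*x + 54)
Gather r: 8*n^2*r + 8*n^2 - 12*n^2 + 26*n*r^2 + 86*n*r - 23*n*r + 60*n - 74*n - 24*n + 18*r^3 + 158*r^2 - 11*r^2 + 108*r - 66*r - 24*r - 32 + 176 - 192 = -4*n^2 - 38*n + 18*r^3 + r^2*(26*n + 147) + r*(8*n^2 + 63*n + 18) - 48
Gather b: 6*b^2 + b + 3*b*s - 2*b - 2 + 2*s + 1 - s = 6*b^2 + b*(3*s - 1) + s - 1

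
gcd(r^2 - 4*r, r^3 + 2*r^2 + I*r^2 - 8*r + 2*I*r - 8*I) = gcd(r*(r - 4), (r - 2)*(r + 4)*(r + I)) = 1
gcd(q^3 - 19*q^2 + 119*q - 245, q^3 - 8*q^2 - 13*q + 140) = q^2 - 12*q + 35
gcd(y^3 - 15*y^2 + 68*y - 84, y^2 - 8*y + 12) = y^2 - 8*y + 12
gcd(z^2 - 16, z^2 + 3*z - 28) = z - 4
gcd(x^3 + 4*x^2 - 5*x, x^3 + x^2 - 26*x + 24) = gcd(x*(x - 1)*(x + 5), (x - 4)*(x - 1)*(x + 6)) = x - 1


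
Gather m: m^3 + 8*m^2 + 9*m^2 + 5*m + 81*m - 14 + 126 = m^3 + 17*m^2 + 86*m + 112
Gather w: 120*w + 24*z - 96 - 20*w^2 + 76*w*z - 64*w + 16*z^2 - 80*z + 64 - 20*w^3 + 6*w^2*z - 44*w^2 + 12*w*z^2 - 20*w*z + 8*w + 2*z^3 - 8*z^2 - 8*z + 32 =-20*w^3 + w^2*(6*z - 64) + w*(12*z^2 + 56*z + 64) + 2*z^3 + 8*z^2 - 64*z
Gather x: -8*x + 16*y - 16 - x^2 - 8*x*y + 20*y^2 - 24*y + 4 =-x^2 + x*(-8*y - 8) + 20*y^2 - 8*y - 12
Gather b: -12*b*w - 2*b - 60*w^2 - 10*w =b*(-12*w - 2) - 60*w^2 - 10*w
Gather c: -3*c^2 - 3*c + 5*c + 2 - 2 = -3*c^2 + 2*c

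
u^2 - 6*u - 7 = (u - 7)*(u + 1)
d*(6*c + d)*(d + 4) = 6*c*d^2 + 24*c*d + d^3 + 4*d^2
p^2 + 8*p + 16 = (p + 4)^2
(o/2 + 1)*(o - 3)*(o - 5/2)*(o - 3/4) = o^4/2 - 17*o^3/8 - 7*o^2/16 + 141*o/16 - 45/8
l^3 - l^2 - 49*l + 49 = (l - 7)*(l - 1)*(l + 7)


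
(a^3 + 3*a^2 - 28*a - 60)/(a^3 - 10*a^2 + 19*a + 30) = (a^2 + 8*a + 12)/(a^2 - 5*a - 6)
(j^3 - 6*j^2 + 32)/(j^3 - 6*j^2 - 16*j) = (j^2 - 8*j + 16)/(j*(j - 8))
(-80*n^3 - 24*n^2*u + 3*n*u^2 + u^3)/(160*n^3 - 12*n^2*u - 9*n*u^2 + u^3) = (4*n + u)/(-8*n + u)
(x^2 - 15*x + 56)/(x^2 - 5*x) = (x^2 - 15*x + 56)/(x*(x - 5))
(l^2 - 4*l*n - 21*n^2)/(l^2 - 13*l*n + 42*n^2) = (l + 3*n)/(l - 6*n)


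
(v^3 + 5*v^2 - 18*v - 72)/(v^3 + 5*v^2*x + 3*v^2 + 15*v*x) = (v^2 + 2*v - 24)/(v*(v + 5*x))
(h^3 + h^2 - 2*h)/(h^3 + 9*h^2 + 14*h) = (h - 1)/(h + 7)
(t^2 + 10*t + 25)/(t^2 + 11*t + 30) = (t + 5)/(t + 6)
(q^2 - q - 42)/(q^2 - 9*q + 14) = (q + 6)/(q - 2)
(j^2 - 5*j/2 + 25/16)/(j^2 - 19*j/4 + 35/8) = (4*j - 5)/(2*(2*j - 7))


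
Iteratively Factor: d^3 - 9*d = (d + 3)*(d^2 - 3*d) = (d - 3)*(d + 3)*(d)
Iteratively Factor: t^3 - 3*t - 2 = (t + 1)*(t^2 - t - 2) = (t + 1)^2*(t - 2)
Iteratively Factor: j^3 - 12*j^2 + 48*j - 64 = (j - 4)*(j^2 - 8*j + 16) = (j - 4)^2*(j - 4)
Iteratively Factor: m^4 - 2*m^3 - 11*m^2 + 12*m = (m + 3)*(m^3 - 5*m^2 + 4*m) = m*(m + 3)*(m^2 - 5*m + 4) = m*(m - 1)*(m + 3)*(m - 4)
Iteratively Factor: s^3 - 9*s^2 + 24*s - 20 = (s - 2)*(s^2 - 7*s + 10) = (s - 5)*(s - 2)*(s - 2)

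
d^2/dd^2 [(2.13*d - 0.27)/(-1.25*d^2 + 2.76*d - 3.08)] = (-(2.13*d - 0.27)*(2.5*d - 2.76)*(5.0*d - 5.52) + (15.975*d - 12.4326)*(1.25*d^2 - 2.76*d + 3.08))/(1.25*d^2 - 2.76*d + 3.08)^3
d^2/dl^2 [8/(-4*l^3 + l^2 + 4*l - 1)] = 16*((12*l - 1)*(4*l^3 - l^2 - 4*l + 1) - 4*(-6*l^2 + l + 2)^2)/(4*l^3 - l^2 - 4*l + 1)^3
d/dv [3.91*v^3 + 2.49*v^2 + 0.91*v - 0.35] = 11.73*v^2 + 4.98*v + 0.91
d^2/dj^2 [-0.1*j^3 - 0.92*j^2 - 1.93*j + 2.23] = -0.6*j - 1.84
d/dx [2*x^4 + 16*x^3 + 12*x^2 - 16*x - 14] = 8*x^3 + 48*x^2 + 24*x - 16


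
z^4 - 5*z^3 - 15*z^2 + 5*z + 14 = (z - 7)*(z - 1)*(z + 1)*(z + 2)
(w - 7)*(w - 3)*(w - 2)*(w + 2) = w^4 - 10*w^3 + 17*w^2 + 40*w - 84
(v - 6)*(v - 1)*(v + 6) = v^3 - v^2 - 36*v + 36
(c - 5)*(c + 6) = c^2 + c - 30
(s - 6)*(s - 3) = s^2 - 9*s + 18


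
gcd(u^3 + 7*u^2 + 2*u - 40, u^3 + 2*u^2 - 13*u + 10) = u^2 + 3*u - 10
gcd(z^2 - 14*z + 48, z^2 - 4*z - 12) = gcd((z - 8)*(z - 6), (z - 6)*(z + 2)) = z - 6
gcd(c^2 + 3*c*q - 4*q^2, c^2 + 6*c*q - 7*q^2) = -c + q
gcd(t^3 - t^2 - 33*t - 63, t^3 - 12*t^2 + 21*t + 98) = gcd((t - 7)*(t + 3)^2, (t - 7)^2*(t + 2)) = t - 7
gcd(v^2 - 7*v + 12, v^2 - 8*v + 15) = v - 3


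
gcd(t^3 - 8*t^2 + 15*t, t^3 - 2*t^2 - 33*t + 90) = t^2 - 8*t + 15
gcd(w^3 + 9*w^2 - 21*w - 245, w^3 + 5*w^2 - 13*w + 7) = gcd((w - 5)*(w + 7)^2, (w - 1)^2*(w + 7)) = w + 7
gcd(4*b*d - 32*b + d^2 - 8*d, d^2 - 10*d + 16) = d - 8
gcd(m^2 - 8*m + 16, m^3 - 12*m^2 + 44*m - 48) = m - 4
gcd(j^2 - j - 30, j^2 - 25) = j + 5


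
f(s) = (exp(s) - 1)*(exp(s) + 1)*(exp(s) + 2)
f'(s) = (exp(s) - 1)*(exp(s) + 1)*exp(s) + (exp(s) - 1)*(exp(s) + 2)*exp(s) + (exp(s) + 1)*(exp(s) + 2)*exp(s) = (3*exp(2*s) + 4*exp(s) - 1)*exp(s)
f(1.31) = 72.67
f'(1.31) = 203.96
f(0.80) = 16.70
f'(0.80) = 50.66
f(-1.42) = -2.11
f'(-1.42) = 0.03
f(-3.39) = -2.03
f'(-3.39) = -0.03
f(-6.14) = -2.00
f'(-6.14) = -0.00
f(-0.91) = -2.01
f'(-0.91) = 0.44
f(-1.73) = -2.11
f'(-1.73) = -0.03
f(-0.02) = -0.12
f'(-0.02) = 5.69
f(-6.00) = -2.00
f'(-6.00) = 0.00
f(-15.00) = -2.00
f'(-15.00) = 0.00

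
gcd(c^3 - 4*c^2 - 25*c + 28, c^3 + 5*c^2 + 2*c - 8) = c^2 + 3*c - 4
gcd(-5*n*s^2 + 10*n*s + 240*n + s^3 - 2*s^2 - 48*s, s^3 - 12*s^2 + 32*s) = s - 8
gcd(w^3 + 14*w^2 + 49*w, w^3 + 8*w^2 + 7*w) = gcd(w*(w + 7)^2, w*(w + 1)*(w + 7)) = w^2 + 7*w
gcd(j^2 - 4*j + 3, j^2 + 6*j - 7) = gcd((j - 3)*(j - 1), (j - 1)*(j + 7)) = j - 1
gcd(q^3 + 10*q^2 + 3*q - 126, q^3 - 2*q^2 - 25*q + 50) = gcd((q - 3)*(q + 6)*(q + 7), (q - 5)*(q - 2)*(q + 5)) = 1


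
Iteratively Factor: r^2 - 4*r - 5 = (r + 1)*(r - 5)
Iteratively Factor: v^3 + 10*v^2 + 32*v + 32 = (v + 2)*(v^2 + 8*v + 16) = (v + 2)*(v + 4)*(v + 4)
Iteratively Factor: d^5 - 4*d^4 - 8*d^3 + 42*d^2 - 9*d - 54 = (d - 2)*(d^4 - 2*d^3 - 12*d^2 + 18*d + 27) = (d - 3)*(d - 2)*(d^3 + d^2 - 9*d - 9) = (d - 3)*(d - 2)*(d + 3)*(d^2 - 2*d - 3) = (d - 3)^2*(d - 2)*(d + 3)*(d + 1)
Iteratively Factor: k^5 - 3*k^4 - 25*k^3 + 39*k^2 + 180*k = (k + 3)*(k^4 - 6*k^3 - 7*k^2 + 60*k) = (k - 4)*(k + 3)*(k^3 - 2*k^2 - 15*k) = (k - 4)*(k + 3)^2*(k^2 - 5*k) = (k - 5)*(k - 4)*(k + 3)^2*(k)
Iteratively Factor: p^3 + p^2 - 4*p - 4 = (p - 2)*(p^2 + 3*p + 2) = (p - 2)*(p + 1)*(p + 2)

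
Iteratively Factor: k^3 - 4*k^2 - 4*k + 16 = (k - 2)*(k^2 - 2*k - 8) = (k - 4)*(k - 2)*(k + 2)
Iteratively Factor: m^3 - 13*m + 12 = (m + 4)*(m^2 - 4*m + 3) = (m - 1)*(m + 4)*(m - 3)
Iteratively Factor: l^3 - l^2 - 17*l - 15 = (l + 1)*(l^2 - 2*l - 15) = (l - 5)*(l + 1)*(l + 3)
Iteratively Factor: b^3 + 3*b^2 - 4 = (b + 2)*(b^2 + b - 2) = (b + 2)^2*(b - 1)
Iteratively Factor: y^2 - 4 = (y + 2)*(y - 2)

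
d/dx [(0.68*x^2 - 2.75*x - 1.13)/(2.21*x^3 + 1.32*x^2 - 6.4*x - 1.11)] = (-1.5028*x^4 + 12.155*x^3 + 6.7699*x^2 + 1.4736*x - 4.1795)/(4.8841*x^6 + 5.8344*x^5 - 26.5456*x^4 - 21.8022*x^3 + 38.0296*x^2 + 14.208*x + 1.2321)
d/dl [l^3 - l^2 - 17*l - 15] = 3*l^2 - 2*l - 17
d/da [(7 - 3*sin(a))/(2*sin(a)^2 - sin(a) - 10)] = (6*sin(a)^2 - 28*sin(a) + 37)*cos(a)/(sin(a) + cos(2*a) + 9)^2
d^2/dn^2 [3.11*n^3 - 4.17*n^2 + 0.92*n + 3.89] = 18.66*n - 8.34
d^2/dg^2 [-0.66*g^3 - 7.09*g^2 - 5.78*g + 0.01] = -3.96*g - 14.18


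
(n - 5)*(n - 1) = n^2 - 6*n + 5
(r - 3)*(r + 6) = r^2 + 3*r - 18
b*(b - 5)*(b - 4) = b^3 - 9*b^2 + 20*b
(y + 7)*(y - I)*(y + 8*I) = y^3 + 7*y^2 + 7*I*y^2 + 8*y + 49*I*y + 56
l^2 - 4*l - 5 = (l - 5)*(l + 1)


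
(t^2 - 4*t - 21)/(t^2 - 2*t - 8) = (-t^2 + 4*t + 21)/(-t^2 + 2*t + 8)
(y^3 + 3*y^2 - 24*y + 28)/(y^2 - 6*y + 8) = (y^2 + 5*y - 14)/(y - 4)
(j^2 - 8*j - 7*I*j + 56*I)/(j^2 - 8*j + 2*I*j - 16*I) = (j - 7*I)/(j + 2*I)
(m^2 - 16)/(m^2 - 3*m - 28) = (m - 4)/(m - 7)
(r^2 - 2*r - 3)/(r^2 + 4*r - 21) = (r + 1)/(r + 7)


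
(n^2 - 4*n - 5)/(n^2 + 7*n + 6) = (n - 5)/(n + 6)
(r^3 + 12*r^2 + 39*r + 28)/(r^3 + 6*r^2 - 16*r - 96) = (r^2 + 8*r + 7)/(r^2 + 2*r - 24)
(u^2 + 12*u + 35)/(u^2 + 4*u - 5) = (u + 7)/(u - 1)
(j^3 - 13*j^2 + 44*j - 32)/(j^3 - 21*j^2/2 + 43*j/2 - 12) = 2*(j - 4)/(2*j - 3)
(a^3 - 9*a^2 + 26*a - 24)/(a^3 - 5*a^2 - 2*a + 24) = (a - 2)/(a + 2)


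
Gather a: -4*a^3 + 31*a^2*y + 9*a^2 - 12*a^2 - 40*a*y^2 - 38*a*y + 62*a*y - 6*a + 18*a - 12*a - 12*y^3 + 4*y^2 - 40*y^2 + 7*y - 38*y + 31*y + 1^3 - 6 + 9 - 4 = -4*a^3 + a^2*(31*y - 3) + a*(-40*y^2 + 24*y) - 12*y^3 - 36*y^2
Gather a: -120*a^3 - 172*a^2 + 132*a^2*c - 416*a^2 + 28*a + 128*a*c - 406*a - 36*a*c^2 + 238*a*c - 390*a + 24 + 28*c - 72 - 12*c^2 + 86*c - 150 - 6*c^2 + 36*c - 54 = -120*a^3 + a^2*(132*c - 588) + a*(-36*c^2 + 366*c - 768) - 18*c^2 + 150*c - 252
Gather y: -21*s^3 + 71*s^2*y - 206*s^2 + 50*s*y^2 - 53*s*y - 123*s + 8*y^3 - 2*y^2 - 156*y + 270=-21*s^3 - 206*s^2 - 123*s + 8*y^3 + y^2*(50*s - 2) + y*(71*s^2 - 53*s - 156) + 270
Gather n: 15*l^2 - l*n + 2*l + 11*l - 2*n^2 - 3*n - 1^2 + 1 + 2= 15*l^2 + 13*l - 2*n^2 + n*(-l - 3) + 2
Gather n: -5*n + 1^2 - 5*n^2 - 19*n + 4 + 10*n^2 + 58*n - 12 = 5*n^2 + 34*n - 7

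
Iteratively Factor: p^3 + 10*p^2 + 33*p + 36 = (p + 3)*(p^2 + 7*p + 12) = (p + 3)*(p + 4)*(p + 3)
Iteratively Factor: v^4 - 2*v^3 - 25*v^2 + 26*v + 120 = (v + 2)*(v^3 - 4*v^2 - 17*v + 60) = (v + 2)*(v + 4)*(v^2 - 8*v + 15) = (v - 5)*(v + 2)*(v + 4)*(v - 3)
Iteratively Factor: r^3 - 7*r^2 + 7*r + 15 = (r + 1)*(r^2 - 8*r + 15) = (r - 3)*(r + 1)*(r - 5)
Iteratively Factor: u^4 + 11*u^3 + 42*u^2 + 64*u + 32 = (u + 1)*(u^3 + 10*u^2 + 32*u + 32) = (u + 1)*(u + 4)*(u^2 + 6*u + 8) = (u + 1)*(u + 4)^2*(u + 2)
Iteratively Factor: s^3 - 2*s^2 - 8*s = (s)*(s^2 - 2*s - 8) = s*(s + 2)*(s - 4)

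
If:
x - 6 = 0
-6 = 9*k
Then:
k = -2/3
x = 6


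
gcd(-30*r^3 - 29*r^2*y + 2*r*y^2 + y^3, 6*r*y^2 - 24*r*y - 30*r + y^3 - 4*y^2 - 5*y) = 6*r + y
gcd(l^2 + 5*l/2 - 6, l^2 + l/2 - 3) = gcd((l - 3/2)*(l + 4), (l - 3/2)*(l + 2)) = l - 3/2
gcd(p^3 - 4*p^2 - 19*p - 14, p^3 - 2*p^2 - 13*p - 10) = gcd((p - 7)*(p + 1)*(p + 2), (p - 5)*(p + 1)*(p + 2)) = p^2 + 3*p + 2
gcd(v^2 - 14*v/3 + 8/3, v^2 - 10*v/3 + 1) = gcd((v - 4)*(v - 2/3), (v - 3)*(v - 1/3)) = 1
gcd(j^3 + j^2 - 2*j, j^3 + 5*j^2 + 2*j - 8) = j^2 + j - 2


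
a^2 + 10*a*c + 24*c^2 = (a + 4*c)*(a + 6*c)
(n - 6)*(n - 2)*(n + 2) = n^3 - 6*n^2 - 4*n + 24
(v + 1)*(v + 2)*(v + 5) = v^3 + 8*v^2 + 17*v + 10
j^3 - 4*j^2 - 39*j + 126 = (j - 7)*(j - 3)*(j + 6)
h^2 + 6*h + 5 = (h + 1)*(h + 5)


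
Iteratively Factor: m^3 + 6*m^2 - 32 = (m + 4)*(m^2 + 2*m - 8) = (m + 4)^2*(m - 2)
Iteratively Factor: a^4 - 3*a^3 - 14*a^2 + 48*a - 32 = (a - 1)*(a^3 - 2*a^2 - 16*a + 32) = (a - 4)*(a - 1)*(a^2 + 2*a - 8) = (a - 4)*(a - 2)*(a - 1)*(a + 4)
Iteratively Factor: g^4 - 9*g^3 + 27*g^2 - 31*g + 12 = (g - 3)*(g^3 - 6*g^2 + 9*g - 4) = (g - 3)*(g - 1)*(g^2 - 5*g + 4) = (g - 3)*(g - 1)^2*(g - 4)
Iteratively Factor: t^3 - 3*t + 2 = (t + 2)*(t^2 - 2*t + 1) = (t - 1)*(t + 2)*(t - 1)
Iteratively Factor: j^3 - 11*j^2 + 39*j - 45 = (j - 3)*(j^2 - 8*j + 15) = (j - 3)^2*(j - 5)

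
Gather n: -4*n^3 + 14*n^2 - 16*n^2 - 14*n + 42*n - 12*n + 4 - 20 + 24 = -4*n^3 - 2*n^2 + 16*n + 8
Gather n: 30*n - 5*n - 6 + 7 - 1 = 25*n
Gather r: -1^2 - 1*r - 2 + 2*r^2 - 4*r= 2*r^2 - 5*r - 3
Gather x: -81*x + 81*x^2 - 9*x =81*x^2 - 90*x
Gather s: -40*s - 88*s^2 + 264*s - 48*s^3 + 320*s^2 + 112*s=-48*s^3 + 232*s^2 + 336*s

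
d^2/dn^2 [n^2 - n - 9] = 2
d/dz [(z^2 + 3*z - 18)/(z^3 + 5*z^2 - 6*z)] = (-z^2 + 6*z - 3)/(z^2*(z^2 - 2*z + 1))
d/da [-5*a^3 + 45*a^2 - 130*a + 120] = -15*a^2 + 90*a - 130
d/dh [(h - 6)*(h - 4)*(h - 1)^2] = 4*h^3 - 36*h^2 + 90*h - 58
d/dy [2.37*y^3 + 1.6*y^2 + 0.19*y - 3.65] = 7.11*y^2 + 3.2*y + 0.19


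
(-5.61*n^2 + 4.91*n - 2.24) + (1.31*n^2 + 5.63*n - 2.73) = -4.3*n^2 + 10.54*n - 4.97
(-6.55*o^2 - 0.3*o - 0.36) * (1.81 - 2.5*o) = 16.375*o^3 - 11.1055*o^2 + 0.357*o - 0.6516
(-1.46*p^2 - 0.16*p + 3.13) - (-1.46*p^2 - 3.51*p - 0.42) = 3.35*p + 3.55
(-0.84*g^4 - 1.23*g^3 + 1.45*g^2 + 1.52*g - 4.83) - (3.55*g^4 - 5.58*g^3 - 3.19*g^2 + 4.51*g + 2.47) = -4.39*g^4 + 4.35*g^3 + 4.64*g^2 - 2.99*g - 7.3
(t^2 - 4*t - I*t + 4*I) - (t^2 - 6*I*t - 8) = -4*t + 5*I*t + 8 + 4*I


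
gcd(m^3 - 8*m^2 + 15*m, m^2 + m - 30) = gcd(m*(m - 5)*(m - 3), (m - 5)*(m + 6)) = m - 5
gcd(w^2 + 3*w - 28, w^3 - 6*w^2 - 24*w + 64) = 1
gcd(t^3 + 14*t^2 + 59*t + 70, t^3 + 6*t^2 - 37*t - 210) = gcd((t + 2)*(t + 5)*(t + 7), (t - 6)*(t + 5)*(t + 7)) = t^2 + 12*t + 35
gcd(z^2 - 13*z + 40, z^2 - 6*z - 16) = z - 8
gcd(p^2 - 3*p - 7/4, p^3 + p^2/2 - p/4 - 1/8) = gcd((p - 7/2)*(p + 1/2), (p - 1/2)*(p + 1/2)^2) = p + 1/2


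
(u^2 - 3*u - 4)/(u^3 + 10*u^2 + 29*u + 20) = (u - 4)/(u^2 + 9*u + 20)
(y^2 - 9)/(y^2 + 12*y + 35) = (y^2 - 9)/(y^2 + 12*y + 35)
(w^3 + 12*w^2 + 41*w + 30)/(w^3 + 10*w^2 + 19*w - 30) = (w + 1)/(w - 1)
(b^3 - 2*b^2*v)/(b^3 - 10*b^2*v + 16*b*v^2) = b/(b - 8*v)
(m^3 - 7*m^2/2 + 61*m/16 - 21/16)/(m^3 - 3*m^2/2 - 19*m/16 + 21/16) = (m - 1)/(m + 1)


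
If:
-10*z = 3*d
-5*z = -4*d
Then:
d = 0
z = 0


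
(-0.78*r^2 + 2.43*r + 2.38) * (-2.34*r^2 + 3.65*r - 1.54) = 1.8252*r^4 - 8.5332*r^3 + 4.5015*r^2 + 4.9448*r - 3.6652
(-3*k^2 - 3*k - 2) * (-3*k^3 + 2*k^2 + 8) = 9*k^5 + 3*k^4 - 28*k^2 - 24*k - 16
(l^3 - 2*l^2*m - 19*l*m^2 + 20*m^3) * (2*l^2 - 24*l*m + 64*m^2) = 2*l^5 - 28*l^4*m + 74*l^3*m^2 + 368*l^2*m^3 - 1696*l*m^4 + 1280*m^5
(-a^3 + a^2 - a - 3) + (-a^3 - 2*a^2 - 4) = -2*a^3 - a^2 - a - 7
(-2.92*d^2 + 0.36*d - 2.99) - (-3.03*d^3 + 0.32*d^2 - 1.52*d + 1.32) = 3.03*d^3 - 3.24*d^2 + 1.88*d - 4.31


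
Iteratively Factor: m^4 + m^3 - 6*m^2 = (m + 3)*(m^3 - 2*m^2) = m*(m + 3)*(m^2 - 2*m) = m*(m - 2)*(m + 3)*(m)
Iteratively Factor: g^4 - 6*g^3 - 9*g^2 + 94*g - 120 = (g - 2)*(g^3 - 4*g^2 - 17*g + 60) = (g - 5)*(g - 2)*(g^2 + g - 12) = (g - 5)*(g - 2)*(g + 4)*(g - 3)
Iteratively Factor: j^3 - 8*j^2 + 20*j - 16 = (j - 2)*(j^2 - 6*j + 8) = (j - 4)*(j - 2)*(j - 2)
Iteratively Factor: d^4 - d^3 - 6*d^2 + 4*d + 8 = (d - 2)*(d^3 + d^2 - 4*d - 4) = (d - 2)^2*(d^2 + 3*d + 2) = (d - 2)^2*(d + 1)*(d + 2)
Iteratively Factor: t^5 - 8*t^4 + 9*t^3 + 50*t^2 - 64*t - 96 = (t - 4)*(t^4 - 4*t^3 - 7*t^2 + 22*t + 24) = (t - 4)*(t - 3)*(t^3 - t^2 - 10*t - 8) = (t - 4)*(t - 3)*(t + 2)*(t^2 - 3*t - 4) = (t - 4)*(t - 3)*(t + 1)*(t + 2)*(t - 4)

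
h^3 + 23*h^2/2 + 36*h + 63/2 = (h + 3/2)*(h + 3)*(h + 7)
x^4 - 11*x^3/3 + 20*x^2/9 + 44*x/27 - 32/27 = (x - 8/3)*(x - 1)*(x - 2/3)*(x + 2/3)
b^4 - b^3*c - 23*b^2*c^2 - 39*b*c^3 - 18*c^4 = (b - 6*c)*(b + c)^2*(b + 3*c)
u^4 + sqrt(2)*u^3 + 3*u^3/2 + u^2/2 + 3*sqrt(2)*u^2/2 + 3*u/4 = u*(u + 3/2)*(u + sqrt(2)/2)^2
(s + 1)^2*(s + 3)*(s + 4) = s^4 + 9*s^3 + 27*s^2 + 31*s + 12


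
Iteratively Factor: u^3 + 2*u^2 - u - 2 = (u + 2)*(u^2 - 1) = (u + 1)*(u + 2)*(u - 1)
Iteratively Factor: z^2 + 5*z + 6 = (z + 3)*(z + 2)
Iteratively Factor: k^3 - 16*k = (k + 4)*(k^2 - 4*k) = k*(k + 4)*(k - 4)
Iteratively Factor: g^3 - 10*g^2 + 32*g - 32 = (g - 4)*(g^2 - 6*g + 8) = (g - 4)^2*(g - 2)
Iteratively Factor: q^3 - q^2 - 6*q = (q - 3)*(q^2 + 2*q) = (q - 3)*(q + 2)*(q)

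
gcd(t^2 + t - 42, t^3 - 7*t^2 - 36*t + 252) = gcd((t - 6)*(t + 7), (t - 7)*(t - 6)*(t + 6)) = t - 6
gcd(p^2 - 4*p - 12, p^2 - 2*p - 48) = 1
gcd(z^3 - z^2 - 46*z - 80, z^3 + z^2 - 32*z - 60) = z^2 + 7*z + 10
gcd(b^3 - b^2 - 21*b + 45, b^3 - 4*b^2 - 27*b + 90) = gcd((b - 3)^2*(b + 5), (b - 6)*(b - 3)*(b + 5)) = b^2 + 2*b - 15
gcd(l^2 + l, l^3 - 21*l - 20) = l + 1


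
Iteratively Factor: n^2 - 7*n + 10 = (n - 2)*(n - 5)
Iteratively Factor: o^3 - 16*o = (o + 4)*(o^2 - 4*o) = o*(o + 4)*(o - 4)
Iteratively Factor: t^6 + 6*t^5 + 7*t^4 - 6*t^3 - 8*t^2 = (t)*(t^5 + 6*t^4 + 7*t^3 - 6*t^2 - 8*t) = t*(t + 2)*(t^4 + 4*t^3 - t^2 - 4*t) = t^2*(t + 2)*(t^3 + 4*t^2 - t - 4) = t^2*(t - 1)*(t + 2)*(t^2 + 5*t + 4) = t^2*(t - 1)*(t + 2)*(t + 4)*(t + 1)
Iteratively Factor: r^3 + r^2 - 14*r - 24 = (r + 3)*(r^2 - 2*r - 8) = (r + 2)*(r + 3)*(r - 4)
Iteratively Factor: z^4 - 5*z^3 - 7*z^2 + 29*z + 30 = (z - 3)*(z^3 - 2*z^2 - 13*z - 10) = (z - 3)*(z + 2)*(z^2 - 4*z - 5) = (z - 3)*(z + 1)*(z + 2)*(z - 5)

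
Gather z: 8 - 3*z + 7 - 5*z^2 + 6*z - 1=-5*z^2 + 3*z + 14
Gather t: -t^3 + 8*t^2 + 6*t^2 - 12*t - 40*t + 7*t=-t^3 + 14*t^2 - 45*t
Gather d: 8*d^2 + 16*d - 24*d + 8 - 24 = 8*d^2 - 8*d - 16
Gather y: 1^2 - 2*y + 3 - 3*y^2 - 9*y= -3*y^2 - 11*y + 4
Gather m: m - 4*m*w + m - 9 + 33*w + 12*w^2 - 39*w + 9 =m*(2 - 4*w) + 12*w^2 - 6*w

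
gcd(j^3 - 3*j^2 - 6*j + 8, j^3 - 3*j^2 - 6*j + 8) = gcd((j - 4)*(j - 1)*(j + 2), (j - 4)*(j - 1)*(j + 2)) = j^3 - 3*j^2 - 6*j + 8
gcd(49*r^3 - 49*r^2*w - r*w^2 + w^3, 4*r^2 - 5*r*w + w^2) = r - w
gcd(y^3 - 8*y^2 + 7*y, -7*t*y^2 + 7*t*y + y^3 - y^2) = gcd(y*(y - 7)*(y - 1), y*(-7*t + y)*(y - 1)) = y^2 - y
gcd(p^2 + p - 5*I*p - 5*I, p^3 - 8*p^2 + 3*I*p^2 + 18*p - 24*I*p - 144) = 1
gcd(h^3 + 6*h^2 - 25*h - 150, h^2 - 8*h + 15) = h - 5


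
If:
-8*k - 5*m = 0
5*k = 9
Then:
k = 9/5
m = -72/25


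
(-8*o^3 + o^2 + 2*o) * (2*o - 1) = -16*o^4 + 10*o^3 + 3*o^2 - 2*o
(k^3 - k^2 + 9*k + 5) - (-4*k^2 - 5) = k^3 + 3*k^2 + 9*k + 10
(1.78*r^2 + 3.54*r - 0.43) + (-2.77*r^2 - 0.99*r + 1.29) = -0.99*r^2 + 2.55*r + 0.86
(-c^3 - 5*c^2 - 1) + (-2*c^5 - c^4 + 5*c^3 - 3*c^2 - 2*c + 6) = -2*c^5 - c^4 + 4*c^3 - 8*c^2 - 2*c + 5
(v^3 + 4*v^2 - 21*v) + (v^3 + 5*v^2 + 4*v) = 2*v^3 + 9*v^2 - 17*v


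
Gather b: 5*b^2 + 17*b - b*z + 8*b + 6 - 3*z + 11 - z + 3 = 5*b^2 + b*(25 - z) - 4*z + 20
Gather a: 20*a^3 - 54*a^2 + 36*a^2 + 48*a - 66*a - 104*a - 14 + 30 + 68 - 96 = 20*a^3 - 18*a^2 - 122*a - 12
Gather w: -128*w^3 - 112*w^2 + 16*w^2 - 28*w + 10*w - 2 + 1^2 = -128*w^3 - 96*w^2 - 18*w - 1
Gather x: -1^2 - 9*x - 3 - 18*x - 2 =-27*x - 6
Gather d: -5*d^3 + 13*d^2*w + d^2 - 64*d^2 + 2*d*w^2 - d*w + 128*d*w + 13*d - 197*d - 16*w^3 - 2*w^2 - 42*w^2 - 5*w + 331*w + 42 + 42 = -5*d^3 + d^2*(13*w - 63) + d*(2*w^2 + 127*w - 184) - 16*w^3 - 44*w^2 + 326*w + 84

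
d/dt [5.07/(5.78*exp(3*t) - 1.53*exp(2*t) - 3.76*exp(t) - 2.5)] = (-87.9138*exp(2*t) + 15.5142*exp(t) + 19.0632)*exp(t)/(-5.78*exp(3*t) + 1.53*exp(2*t) + 3.76*exp(t) + 2.5)^2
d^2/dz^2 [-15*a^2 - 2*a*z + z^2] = 2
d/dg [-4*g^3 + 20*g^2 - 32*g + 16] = -12*g^2 + 40*g - 32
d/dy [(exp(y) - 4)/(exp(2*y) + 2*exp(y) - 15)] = (-2*(exp(y) - 4)*(exp(y) + 1) + exp(2*y) + 2*exp(y) - 15)*exp(y)/(exp(2*y) + 2*exp(y) - 15)^2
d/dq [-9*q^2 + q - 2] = 1 - 18*q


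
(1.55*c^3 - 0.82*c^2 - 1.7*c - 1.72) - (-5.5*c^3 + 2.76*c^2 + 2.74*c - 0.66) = 7.05*c^3 - 3.58*c^2 - 4.44*c - 1.06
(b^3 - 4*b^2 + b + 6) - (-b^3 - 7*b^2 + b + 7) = 2*b^3 + 3*b^2 - 1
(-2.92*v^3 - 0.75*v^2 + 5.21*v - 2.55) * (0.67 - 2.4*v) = 7.008*v^4 - 0.1564*v^3 - 13.0065*v^2 + 9.6107*v - 1.7085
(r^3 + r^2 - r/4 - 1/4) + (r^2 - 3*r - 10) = r^3 + 2*r^2 - 13*r/4 - 41/4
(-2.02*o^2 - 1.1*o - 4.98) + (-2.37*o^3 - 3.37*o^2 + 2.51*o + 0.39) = -2.37*o^3 - 5.39*o^2 + 1.41*o - 4.59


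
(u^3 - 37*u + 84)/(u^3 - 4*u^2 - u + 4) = (u^2 + 4*u - 21)/(u^2 - 1)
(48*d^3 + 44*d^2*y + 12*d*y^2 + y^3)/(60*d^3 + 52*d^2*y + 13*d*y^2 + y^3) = (4*d + y)/(5*d + y)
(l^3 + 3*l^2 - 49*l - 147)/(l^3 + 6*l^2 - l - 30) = (l^2 - 49)/(l^2 + 3*l - 10)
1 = 1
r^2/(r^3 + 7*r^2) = 1/(r + 7)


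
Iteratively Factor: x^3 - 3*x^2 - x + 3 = (x - 3)*(x^2 - 1) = (x - 3)*(x + 1)*(x - 1)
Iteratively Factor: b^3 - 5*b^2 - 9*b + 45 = (b + 3)*(b^2 - 8*b + 15) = (b - 5)*(b + 3)*(b - 3)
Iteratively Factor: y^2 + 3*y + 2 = (y + 2)*(y + 1)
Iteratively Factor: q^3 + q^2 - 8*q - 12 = (q + 2)*(q^2 - q - 6) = (q - 3)*(q + 2)*(q + 2)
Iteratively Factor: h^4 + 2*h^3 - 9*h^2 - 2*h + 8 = (h - 1)*(h^3 + 3*h^2 - 6*h - 8) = (h - 2)*(h - 1)*(h^2 + 5*h + 4) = (h - 2)*(h - 1)*(h + 1)*(h + 4)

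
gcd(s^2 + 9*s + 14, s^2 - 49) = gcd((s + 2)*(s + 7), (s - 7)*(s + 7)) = s + 7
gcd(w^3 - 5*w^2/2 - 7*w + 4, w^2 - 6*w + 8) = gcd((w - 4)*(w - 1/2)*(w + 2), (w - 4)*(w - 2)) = w - 4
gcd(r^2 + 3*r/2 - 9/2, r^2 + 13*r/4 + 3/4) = r + 3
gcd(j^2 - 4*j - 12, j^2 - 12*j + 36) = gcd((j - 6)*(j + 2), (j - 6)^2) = j - 6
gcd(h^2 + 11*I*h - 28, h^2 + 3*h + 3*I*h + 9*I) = 1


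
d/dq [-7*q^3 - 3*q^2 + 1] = 3*q*(-7*q - 2)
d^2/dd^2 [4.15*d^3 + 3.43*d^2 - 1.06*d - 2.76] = 24.9*d + 6.86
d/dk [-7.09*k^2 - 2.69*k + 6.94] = -14.18*k - 2.69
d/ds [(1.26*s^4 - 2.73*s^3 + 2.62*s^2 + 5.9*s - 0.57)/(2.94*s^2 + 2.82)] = (7.4088*s^5 - 8.0262*s^4 + 14.2128*s^3 - 40.4418*s^2 + 18.1284*s + 16.638)/(8.6436*s^4 + 16.5816*s^2 + 7.9524)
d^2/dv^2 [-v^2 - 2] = -2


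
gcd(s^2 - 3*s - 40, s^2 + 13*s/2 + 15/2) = s + 5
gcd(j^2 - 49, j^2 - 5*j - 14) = j - 7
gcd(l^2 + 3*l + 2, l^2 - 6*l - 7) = l + 1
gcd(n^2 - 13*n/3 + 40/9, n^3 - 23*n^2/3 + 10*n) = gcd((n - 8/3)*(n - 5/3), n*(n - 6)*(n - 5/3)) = n - 5/3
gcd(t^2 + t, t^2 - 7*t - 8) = t + 1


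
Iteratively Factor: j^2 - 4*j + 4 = (j - 2)*(j - 2)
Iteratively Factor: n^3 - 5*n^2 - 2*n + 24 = (n - 3)*(n^2 - 2*n - 8) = (n - 3)*(n + 2)*(n - 4)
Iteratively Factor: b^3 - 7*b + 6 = (b - 1)*(b^2 + b - 6) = (b - 2)*(b - 1)*(b + 3)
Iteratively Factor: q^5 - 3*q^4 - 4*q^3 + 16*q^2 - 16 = (q - 2)*(q^4 - q^3 - 6*q^2 + 4*q + 8) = (q - 2)*(q + 2)*(q^3 - 3*q^2 + 4) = (q - 2)*(q + 1)*(q + 2)*(q^2 - 4*q + 4) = (q - 2)^2*(q + 1)*(q + 2)*(q - 2)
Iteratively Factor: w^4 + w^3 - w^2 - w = (w)*(w^3 + w^2 - w - 1) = w*(w - 1)*(w^2 + 2*w + 1) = w*(w - 1)*(w + 1)*(w + 1)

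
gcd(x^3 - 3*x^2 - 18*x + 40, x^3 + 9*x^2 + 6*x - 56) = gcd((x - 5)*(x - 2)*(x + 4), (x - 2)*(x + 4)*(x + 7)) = x^2 + 2*x - 8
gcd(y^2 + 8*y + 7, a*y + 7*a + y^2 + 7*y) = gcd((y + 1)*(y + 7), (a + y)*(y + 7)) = y + 7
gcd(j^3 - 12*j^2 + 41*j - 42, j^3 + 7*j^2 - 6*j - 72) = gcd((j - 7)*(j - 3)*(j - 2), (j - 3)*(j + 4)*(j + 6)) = j - 3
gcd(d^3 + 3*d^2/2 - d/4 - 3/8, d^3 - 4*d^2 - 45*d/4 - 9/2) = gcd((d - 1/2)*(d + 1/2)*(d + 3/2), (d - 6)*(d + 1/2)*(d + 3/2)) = d^2 + 2*d + 3/4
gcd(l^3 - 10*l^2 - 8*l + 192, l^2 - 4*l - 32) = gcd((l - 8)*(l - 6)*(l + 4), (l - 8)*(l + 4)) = l^2 - 4*l - 32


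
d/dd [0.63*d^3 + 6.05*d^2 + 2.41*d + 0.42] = 1.89*d^2 + 12.1*d + 2.41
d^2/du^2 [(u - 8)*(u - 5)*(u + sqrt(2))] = 6*u - 26 + 2*sqrt(2)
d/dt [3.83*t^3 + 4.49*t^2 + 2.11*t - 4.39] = 11.49*t^2 + 8.98*t + 2.11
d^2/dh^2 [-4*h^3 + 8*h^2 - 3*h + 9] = 16 - 24*h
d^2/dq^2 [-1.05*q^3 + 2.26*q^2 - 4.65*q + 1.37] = 4.52 - 6.3*q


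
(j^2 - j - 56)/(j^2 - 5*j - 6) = (-j^2 + j + 56)/(-j^2 + 5*j + 6)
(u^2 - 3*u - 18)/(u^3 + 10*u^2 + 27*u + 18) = (u - 6)/(u^2 + 7*u + 6)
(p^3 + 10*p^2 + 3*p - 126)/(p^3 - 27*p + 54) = (p + 7)/(p - 3)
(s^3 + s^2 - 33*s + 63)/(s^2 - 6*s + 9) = s + 7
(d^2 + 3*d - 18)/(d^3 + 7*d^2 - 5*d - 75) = (d + 6)/(d^2 + 10*d + 25)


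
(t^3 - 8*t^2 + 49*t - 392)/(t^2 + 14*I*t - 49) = (t^2 - t*(8 + 7*I) + 56*I)/(t + 7*I)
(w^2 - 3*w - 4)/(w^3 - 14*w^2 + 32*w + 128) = (w^2 - 3*w - 4)/(w^3 - 14*w^2 + 32*w + 128)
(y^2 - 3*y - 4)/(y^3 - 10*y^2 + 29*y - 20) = (y + 1)/(y^2 - 6*y + 5)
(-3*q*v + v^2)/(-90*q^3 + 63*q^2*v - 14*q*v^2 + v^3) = v/(30*q^2 - 11*q*v + v^2)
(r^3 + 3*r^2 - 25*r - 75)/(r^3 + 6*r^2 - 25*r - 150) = (r + 3)/(r + 6)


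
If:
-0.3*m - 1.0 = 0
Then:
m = -3.33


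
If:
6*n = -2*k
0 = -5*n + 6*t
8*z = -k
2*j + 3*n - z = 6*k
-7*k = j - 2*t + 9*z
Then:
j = 0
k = 0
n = 0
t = 0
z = 0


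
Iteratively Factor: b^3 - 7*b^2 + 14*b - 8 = (b - 1)*(b^2 - 6*b + 8) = (b - 4)*(b - 1)*(b - 2)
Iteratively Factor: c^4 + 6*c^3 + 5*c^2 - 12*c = (c + 3)*(c^3 + 3*c^2 - 4*c) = (c - 1)*(c + 3)*(c^2 + 4*c) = c*(c - 1)*(c + 3)*(c + 4)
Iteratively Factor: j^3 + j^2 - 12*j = (j - 3)*(j^2 + 4*j) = j*(j - 3)*(j + 4)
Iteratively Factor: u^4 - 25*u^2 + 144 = (u - 3)*(u^3 + 3*u^2 - 16*u - 48) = (u - 3)*(u + 3)*(u^2 - 16) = (u - 4)*(u - 3)*(u + 3)*(u + 4)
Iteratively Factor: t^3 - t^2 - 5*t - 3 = (t + 1)*(t^2 - 2*t - 3) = (t + 1)^2*(t - 3)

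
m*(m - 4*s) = m^2 - 4*m*s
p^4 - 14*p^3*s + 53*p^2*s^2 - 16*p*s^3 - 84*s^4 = (p - 7*s)*(p - 6*s)*(p - 2*s)*(p + s)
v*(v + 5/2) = v^2 + 5*v/2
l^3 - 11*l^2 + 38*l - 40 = (l - 5)*(l - 4)*(l - 2)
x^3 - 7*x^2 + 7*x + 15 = (x - 5)*(x - 3)*(x + 1)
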